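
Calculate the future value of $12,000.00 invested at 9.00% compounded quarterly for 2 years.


Compound interest formula: A = P(1 + r/n)^(nt)
A = $12,000.00 × (1 + 0.09/4)^(4 × 2)
Growth factor: (1 + 0.09/4)^8 = 1.194831
A = $12,000.00 × 1.194831
A = $14,337.97

A = P(1 + r/n)^(nt) = $14,337.97


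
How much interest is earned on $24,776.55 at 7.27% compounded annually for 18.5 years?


Compound interest earned = final amount − principal.
A = P(1 + r/n)^(nt) = $24,776.55 × (1 + 0.0727/1)^(1 × 18.5) = $90,758.86
Interest = A − P = $90,758.86 − $24,776.55 = $65,982.31

Interest = A - P = $65,982.31


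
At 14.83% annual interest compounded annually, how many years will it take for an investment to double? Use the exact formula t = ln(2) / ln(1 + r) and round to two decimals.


Doubling condition: (1 + r)^t = 2
Take ln of both sides: t × ln(1 + r) = ln(2)
t = ln(2) / ln(1 + r)
t = 0.693147 / 0.138283
t = 5.01

t = ln(2) / ln(1 + r) = 5.01 years


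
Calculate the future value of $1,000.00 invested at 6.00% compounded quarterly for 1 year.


Compound interest formula: A = P(1 + r/n)^(nt)
A = $1,000.00 × (1 + 0.06/4)^(4 × 1)
Growth factor: (1 + 0.06/4)^4 = 1.061364
A = $1,000.00 × 1.061364
A = $1,061.36

A = P(1 + r/n)^(nt) = $1,061.36


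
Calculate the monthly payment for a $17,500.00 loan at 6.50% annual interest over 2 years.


Loan payment formula: PMT = PV × r / (1 − (1 + r)^(−n))
Monthly rate r = 0.065/12 ≈ 0.00541667, n = 24 months
Denominator: 1 − (1 + 0.065/12)^(−24) = 0.121596
PMT = $17,500.00 × (0.065/12) / 0.121596
PMT = $779.56 per month

PMT = PV × r / (1-(1+r)^(-n)) = $779.56/month


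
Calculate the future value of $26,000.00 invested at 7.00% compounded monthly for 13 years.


Compound interest formula: A = P(1 + r/n)^(nt)
A = $26,000.00 × (1 + 0.07/12)^(12 × 13)
Growth factor: (1 + 0.07/12)^156 = 2.477763
A = $26,000.00 × 2.477763
A = $64,421.84

A = P(1 + r/n)^(nt) = $64,421.84


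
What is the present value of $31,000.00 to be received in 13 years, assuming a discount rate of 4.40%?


Present value formula: PV = FV / (1 + r)^t
PV = $31,000.00 / (1 + 0.044)^13
PV = $31,000.00 / 1.750276
PV = $17,711.49

PV = FV / (1 + r)^t = $17,711.49


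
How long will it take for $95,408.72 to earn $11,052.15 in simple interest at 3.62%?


Rearrange the simple interest formula for t:
I = P × r × t  ⇒  t = I / (P × r)
t = $11,052.15 / ($95,408.72 × 0.0362)
t = 3.2

t = I/(P×r) = 3.2 years


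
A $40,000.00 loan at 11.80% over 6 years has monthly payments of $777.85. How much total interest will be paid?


Total paid over the life of the loan = PMT × n.
Total paid = $777.85 × 72 = $56,005.20
Total interest = total paid − principal = $56,005.20 − $40,000.00 = $16,005.20

Total interest = (PMT × n) - PV = $16,005.20


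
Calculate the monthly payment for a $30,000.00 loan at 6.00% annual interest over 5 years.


Loan payment formula: PMT = PV × r / (1 − (1 + r)^(−n))
Monthly rate r = 0.06/12 = 0.005, n = 60 months
Denominator: 1 − (1 + 0.06/12)^(−60) = 0.258628
PMT = $30,000.00 × (0.06/12) / 0.258628
PMT = $579.98 per month

PMT = PV × r / (1-(1+r)^(-n)) = $579.98/month


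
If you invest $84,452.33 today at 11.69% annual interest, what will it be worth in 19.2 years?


Future value formula: FV = PV × (1 + r)^t
FV = $84,452.33 × (1 + 0.1169)^19.2
FV = $84,452.33 × 8.3536137
FV = $705,482.14

FV = PV × (1 + r)^t = $705,482.14


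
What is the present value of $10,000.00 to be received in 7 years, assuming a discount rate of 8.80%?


Present value formula: PV = FV / (1 + r)^t
PV = $10,000.00 / (1 + 0.088)^7
PV = $10,000.00 / 1.804689
PV = $5,541.12

PV = FV / (1 + r)^t = $5,541.12


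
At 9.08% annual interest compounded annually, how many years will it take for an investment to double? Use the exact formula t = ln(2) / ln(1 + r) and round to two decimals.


Doubling condition: (1 + r)^t = 2
Take ln of both sides: t × ln(1 + r) = ln(2)
t = ln(2) / ln(1 + r)
t = 0.693147 / 0.086911
t = 7.98

t = ln(2) / ln(1 + r) = 7.98 years


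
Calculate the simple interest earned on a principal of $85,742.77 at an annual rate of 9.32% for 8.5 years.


Simple interest formula: I = P × r × t
I = $85,742.77 × 0.0932 × 8.5
I = $67,925.42

I = P × r × t = $67,925.42


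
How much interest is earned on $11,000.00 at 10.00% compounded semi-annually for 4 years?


Compound interest earned = final amount − principal.
A = P(1 + r/n)^(nt) = $11,000.00 × (1 + 0.1/2)^(2 × 4) = $16,252.01
Interest = A − P = $16,252.01 − $11,000.00 = $5,252.01

Interest = A - P = $5,252.01


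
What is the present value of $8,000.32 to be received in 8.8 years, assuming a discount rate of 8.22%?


Present value formula: PV = FV / (1 + r)^t
PV = $8,000.32 / (1 + 0.0822)^8.8
PV = $8,000.32 / 2.004039
PV = $3,992.10

PV = FV / (1 + r)^t = $3,992.10


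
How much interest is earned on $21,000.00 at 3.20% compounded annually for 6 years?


Compound interest earned = final amount − principal.
A = P(1 + r/n)^(nt) = $21,000.00 × (1 + 0.032/1)^(1 × 6) = $25,368.66
Interest = A − P = $25,368.66 − $21,000.00 = $4,368.66

Interest = A - P = $4,368.66


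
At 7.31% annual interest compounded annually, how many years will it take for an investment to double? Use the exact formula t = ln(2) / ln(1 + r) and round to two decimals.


Doubling condition: (1 + r)^t = 2
Take ln of both sides: t × ln(1 + r) = ln(2)
t = ln(2) / ln(1 + r)
t = 0.693147 / 0.070552
t = 9.82

t = ln(2) / ln(1 + r) = 9.82 years


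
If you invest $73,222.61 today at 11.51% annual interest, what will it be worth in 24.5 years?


Future value formula: FV = PV × (1 + r)^t
FV = $73,222.61 × (1 + 0.1151)^24.5
FV = $73,222.61 × 14.4274138
FV = $1,056,412.89

FV = PV × (1 + r)^t = $1,056,412.89


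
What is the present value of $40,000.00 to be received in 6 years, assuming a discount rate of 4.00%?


Present value formula: PV = FV / (1 + r)^t
PV = $40,000.00 / (1 + 0.04)^6
PV = $40,000.00 / 1.265319
PV = $31,612.58

PV = FV / (1 + r)^t = $31,612.58


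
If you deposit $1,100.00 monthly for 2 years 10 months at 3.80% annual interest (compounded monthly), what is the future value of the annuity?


Future value of an ordinary annuity: FV = PMT × ((1 + r)^n − 1) / r
Monthly rate r = 0.038/12 ≈ 0.00316667, n = 34
FV = $1,100.00 × ((1 + 0.038/12)^34 − 1) / (0.038/12)
FV = $1,100.00 × 35.838007
FV = $39,421.81

FV = PMT × ((1+r)^n - 1)/r = $39,421.81


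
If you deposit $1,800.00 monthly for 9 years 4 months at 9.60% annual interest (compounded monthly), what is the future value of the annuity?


Future value of an ordinary annuity: FV = PMT × ((1 + r)^n − 1) / r
Monthly rate r = 0.096/12 = 0.008, n = 112
FV = $1,800.00 × ((1 + 0.096/12)^112 − 1) / (0.096/12)
FV = $1,800.00 × 180.133302
FV = $324,239.94

FV = PMT × ((1+r)^n - 1)/r = $324,239.94


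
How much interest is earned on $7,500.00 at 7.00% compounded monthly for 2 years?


Compound interest earned = final amount − principal.
A = P(1 + r/n)^(nt) = $7,500.00 × (1 + 0.07/12)^(12 × 2) = $8,623.55
Interest = A − P = $8,623.55 − $7,500.00 = $1,123.55

Interest = A - P = $1,123.55


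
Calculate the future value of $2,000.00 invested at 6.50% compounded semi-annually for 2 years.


Compound interest formula: A = P(1 + r/n)^(nt)
A = $2,000.00 × (1 + 0.065/2)^(2 × 2)
Growth factor: (1 + 0.065/2)^4 = 1.136476
A = $2,000.00 × 1.136476
A = $2,272.95

A = P(1 + r/n)^(nt) = $2,272.95


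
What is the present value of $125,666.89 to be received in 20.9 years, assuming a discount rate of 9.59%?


Present value formula: PV = FV / (1 + r)^t
PV = $125,666.89 / (1 + 0.0959)^20.9
PV = $125,666.89 / 6.779730
PV = $18,535.68

PV = FV / (1 + r)^t = $18,535.68


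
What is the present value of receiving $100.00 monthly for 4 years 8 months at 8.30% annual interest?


Present value of an ordinary annuity: PV = PMT × (1 − (1 + r)^(−n)) / r
Monthly rate r = 0.083/12 ≈ 0.00691667, n = 56
PV = $100.00 × (1 − (1 + 0.083/12)^(−56)) / (0.083/12)
PV = $100.00 × 46.298232
PV = $4,629.82

PV = PMT × (1-(1+r)^(-n))/r = $4,629.82


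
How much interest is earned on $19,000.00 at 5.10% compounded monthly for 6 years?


Compound interest earned = final amount − principal.
A = P(1 + r/n)^(nt) = $19,000.00 × (1 + 0.051/12)^(12 × 6) = $25,784.94
Interest = A − P = $25,784.94 − $19,000.00 = $6,784.94

Interest = A - P = $6,784.94


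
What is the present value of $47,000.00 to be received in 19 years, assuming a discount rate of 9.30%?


Present value formula: PV = FV / (1 + r)^t
PV = $47,000.00 / (1 + 0.093)^19
PV = $47,000.00 / 5.4173024
PV = $8,675.90

PV = FV / (1 + r)^t = $8,675.90


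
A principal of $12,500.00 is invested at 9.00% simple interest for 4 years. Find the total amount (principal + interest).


Total amount formula: A = P(1 + rt) = P + P·r·t
Interest: I = P × r × t = $12,500.00 × 0.09 × 4 = $4,500.00
A = P + I = $12,500.00 + $4,500.00 = $17,000.00

A = P + I = P(1 + rt) = $17,000.00


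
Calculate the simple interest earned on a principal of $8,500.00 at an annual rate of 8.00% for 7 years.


Simple interest formula: I = P × r × t
I = $8,500.00 × 0.08 × 7
I = $4,760.00

I = P × r × t = $4,760.00


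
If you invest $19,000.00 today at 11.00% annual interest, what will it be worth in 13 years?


Future value formula: FV = PV × (1 + r)^t
FV = $19,000.00 × (1 + 0.11)^13
FV = $19,000.00 × 3.883280
FV = $73,782.32

FV = PV × (1 + r)^t = $73,782.32


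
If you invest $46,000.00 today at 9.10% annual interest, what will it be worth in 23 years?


Future value formula: FV = PV × (1 + r)^t
FV = $46,000.00 × (1 + 0.091)^23
FV = $46,000.00 × 7.4125778
FV = $340,978.58

FV = PV × (1 + r)^t = $340,978.58


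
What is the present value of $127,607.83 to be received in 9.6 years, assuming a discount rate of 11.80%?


Present value formula: PV = FV / (1 + r)^t
PV = $127,607.83 / (1 + 0.118)^9.6
PV = $127,607.83 / 2.917705
PV = $43,735.69

PV = FV / (1 + r)^t = $43,735.69


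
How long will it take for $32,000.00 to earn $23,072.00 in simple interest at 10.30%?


Rearrange the simple interest formula for t:
I = P × r × t  ⇒  t = I / (P × r)
t = $23,072.00 / ($32,000.00 × 0.103)
t = 7

t = I/(P×r) = 7 years


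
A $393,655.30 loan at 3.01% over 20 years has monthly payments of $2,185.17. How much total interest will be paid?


Total paid over the life of the loan = PMT × n.
Total paid = $2,185.17 × 240 = $524,440.80
Total interest = total paid − principal = $524,440.80 − $393,655.30 = $130,785.50

Total interest = (PMT × n) - PV = $130,785.50


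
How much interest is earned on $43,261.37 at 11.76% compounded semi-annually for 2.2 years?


Compound interest earned = final amount − principal.
A = P(1 + r/n)^(nt) = $43,261.37 × (1 + 0.1176/2)^(2 × 2.2) = $55,626.48
Interest = A − P = $55,626.48 − $43,261.37 = $12,365.11

Interest = A - P = $12,365.11


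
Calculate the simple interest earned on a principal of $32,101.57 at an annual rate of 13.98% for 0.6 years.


Simple interest formula: I = P × r × t
I = $32,101.57 × 0.1398 × 0.6
I = $2,692.68

I = P × r × t = $2,692.68


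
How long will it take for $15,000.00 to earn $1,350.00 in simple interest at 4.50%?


Rearrange the simple interest formula for t:
I = P × r × t  ⇒  t = I / (P × r)
t = $1,350.00 / ($15,000.00 × 0.045)
t = 2

t = I/(P×r) = 2 years


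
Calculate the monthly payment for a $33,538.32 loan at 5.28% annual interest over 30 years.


Loan payment formula: PMT = PV × r / (1 − (1 + r)^(−n))
Monthly rate r = 0.0528/12 = 0.0044, n = 360 months
Denominator: 1 − (1 + 0.0528/12)^(−360) = 0.794133
PMT = $33,538.32 × (0.0528/12) / 0.794133
PMT = $185.82 per month

PMT = PV × r / (1-(1+r)^(-n)) = $185.82/month


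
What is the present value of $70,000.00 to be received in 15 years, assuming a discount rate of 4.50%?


Present value formula: PV = FV / (1 + r)^t
PV = $70,000.00 / (1 + 0.045)^15
PV = $70,000.00 / 1.9352824
PV = $36,170.43

PV = FV / (1 + r)^t = $36,170.43


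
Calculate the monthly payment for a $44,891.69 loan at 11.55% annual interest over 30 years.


Loan payment formula: PMT = PV × r / (1 − (1 + r)^(−n))
Monthly rate r = 0.1155/12 = 0.009625, n = 360 months
Denominator: 1 − (1 + 0.1155/12)^(−360) = 0.968205
PMT = $44,891.69 × (0.1155/12) / 0.968205
PMT = $446.27 per month

PMT = PV × r / (1-(1+r)^(-n)) = $446.27/month


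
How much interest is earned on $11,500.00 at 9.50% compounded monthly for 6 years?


Compound interest earned = final amount − principal.
A = P(1 + r/n)^(nt) = $11,500.00 × (1 + 0.095/12)^(12 × 6) = $20,289.48
Interest = A − P = $20,289.48 − $11,500.00 = $8,789.48

Interest = A - P = $8,789.48


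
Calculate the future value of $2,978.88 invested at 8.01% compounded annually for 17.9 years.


Compound interest formula: A = P(1 + r/n)^(nt)
A = $2,978.88 × (1 + 0.0801/1)^(1 × 17.9)
Growth factor: (1 + 0.0801/1)^17.9 = 3.971961
A = $2,978.88 × 3.971961
A = $11,832.00

A = P(1 + r/n)^(nt) = $11,832.00


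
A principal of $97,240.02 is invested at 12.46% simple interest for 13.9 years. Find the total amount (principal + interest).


Total amount formula: A = P(1 + rt) = P + P·r·t
Interest: I = P × r × t = $97,240.02 × 0.1246 × 13.9 = $168,413.88
A = P + I = $97,240.02 + $168,413.88 = $265,653.90

A = P + I = P(1 + rt) = $265,653.90


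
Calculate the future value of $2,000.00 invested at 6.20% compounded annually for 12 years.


Compound interest formula: A = P(1 + r/n)^(nt)
A = $2,000.00 × (1 + 0.062/1)^(1 × 12)
Growth factor: (1 + 0.062/1)^12 = 2.058231
A = $2,000.00 × 2.058231
A = $4,116.46

A = P(1 + r/n)^(nt) = $4,116.46


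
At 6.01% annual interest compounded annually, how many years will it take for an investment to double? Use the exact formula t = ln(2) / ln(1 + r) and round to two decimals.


Doubling condition: (1 + r)^t = 2
Take ln of both sides: t × ln(1 + r) = ln(2)
t = ln(2) / ln(1 + r)
t = 0.693147 / 0.058363
t = 11.88

t = ln(2) / ln(1 + r) = 11.88 years


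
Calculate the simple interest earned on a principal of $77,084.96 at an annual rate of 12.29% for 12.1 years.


Simple interest formula: I = P × r × t
I = $77,084.96 × 0.1229 × 12.1
I = $114,632.27

I = P × r × t = $114,632.27


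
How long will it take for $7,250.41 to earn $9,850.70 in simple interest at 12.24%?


Rearrange the simple interest formula for t:
I = P × r × t  ⇒  t = I / (P × r)
t = $9,850.70 / ($7,250.41 × 0.1224)
t = 11.1

t = I/(P×r) = 11.1 years


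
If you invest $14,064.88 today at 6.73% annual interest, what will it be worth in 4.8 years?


Future value formula: FV = PV × (1 + r)^t
FV = $14,064.88 × (1 + 0.0673)^4.8
FV = $14,064.88 × 1.367021
FV = $19,226.99

FV = PV × (1 + r)^t = $19,226.99


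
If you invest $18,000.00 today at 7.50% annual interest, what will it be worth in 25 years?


Future value formula: FV = PV × (1 + r)^t
FV = $18,000.00 × (1 + 0.075)^25
FV = $18,000.00 × 6.0983396
FV = $109,770.11

FV = PV × (1 + r)^t = $109,770.11


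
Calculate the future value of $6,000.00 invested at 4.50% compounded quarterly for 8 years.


Compound interest formula: A = P(1 + r/n)^(nt)
A = $6,000.00 × (1 + 0.045/4)^(4 × 8)
Growth factor: (1 + 0.045/4)^32 = 1.430451
A = $6,000.00 × 1.430451
A = $8,582.71

A = P(1 + r/n)^(nt) = $8,582.71


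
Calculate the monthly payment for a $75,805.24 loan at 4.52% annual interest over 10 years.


Loan payment formula: PMT = PV × r / (1 − (1 + r)^(−n))
Monthly rate r = 0.0452/12 ≈ 0.00376667, n = 120 months
Denominator: 1 − (1 + 0.0452/12)^(−120) = 0.3631053
PMT = $75,805.24 × (0.0452/12) / 0.3631053
PMT = $786.36 per month

PMT = PV × r / (1-(1+r)^(-n)) = $786.36/month


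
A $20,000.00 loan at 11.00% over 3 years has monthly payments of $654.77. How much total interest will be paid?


Total paid over the life of the loan = PMT × n.
Total paid = $654.77 × 36 = $23,571.72
Total interest = total paid − principal = $23,571.72 − $20,000.00 = $3,571.72

Total interest = (PMT × n) - PV = $3,571.72


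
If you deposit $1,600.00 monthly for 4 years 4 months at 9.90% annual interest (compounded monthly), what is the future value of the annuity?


Future value of an ordinary annuity: FV = PMT × ((1 + r)^n − 1) / r
Monthly rate r = 0.099/12 = 0.00825, n = 52
FV = $1,600.00 × ((1 + 0.099/12)^52 − 1) / (0.099/12)
FV = $1,600.00 × 64.608560
FV = $103,373.70

FV = PMT × ((1+r)^n - 1)/r = $103,373.70


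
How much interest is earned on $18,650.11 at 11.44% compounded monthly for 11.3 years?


Compound interest earned = final amount − principal.
A = P(1 + r/n)^(nt) = $18,650.11 × (1 + 0.1144/12)^(12 × 11.3) = $67,521.70
Interest = A − P = $67,521.70 − $18,650.11 = $48,871.59

Interest = A - P = $48,871.59


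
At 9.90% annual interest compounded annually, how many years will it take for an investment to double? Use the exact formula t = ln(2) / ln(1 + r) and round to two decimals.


Doubling condition: (1 + r)^t = 2
Take ln of both sides: t × ln(1 + r) = ln(2)
t = ln(2) / ln(1 + r)
t = 0.693147 / 0.094401
t = 7.34

t = ln(2) / ln(1 + r) = 7.34 years


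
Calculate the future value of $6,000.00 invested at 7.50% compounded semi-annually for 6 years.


Compound interest formula: A = P(1 + r/n)^(nt)
A = $6,000.00 × (1 + 0.075/2)^(2 × 6)
Growth factor: (1 + 0.075/2)^12 = 1.5554543
A = $6,000.00 × 1.5554543
A = $9,332.73

A = P(1 + r/n)^(nt) = $9,332.73


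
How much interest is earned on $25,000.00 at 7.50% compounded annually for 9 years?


Compound interest earned = final amount − principal.
A = P(1 + r/n)^(nt) = $25,000.00 × (1 + 0.075/1)^(1 × 9) = $47,930.97
Interest = A − P = $47,930.97 − $25,000.00 = $22,930.97

Interest = A - P = $22,930.97


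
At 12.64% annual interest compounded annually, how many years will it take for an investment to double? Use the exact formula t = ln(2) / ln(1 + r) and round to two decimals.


Doubling condition: (1 + r)^t = 2
Take ln of both sides: t × ln(1 + r) = ln(2)
t = ln(2) / ln(1 + r)
t = 0.693147 / 0.119027
t = 5.82

t = ln(2) / ln(1 + r) = 5.82 years


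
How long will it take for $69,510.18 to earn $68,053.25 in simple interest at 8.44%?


Rearrange the simple interest formula for t:
I = P × r × t  ⇒  t = I / (P × r)
t = $68,053.25 / ($69,510.18 × 0.0844)
t = 11.6

t = I/(P×r) = 11.6 years


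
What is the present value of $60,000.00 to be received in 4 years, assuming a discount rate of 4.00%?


Present value formula: PV = FV / (1 + r)^t
PV = $60,000.00 / (1 + 0.04)^4
PV = $60,000.00 / 1.1698586
PV = $51,288.25

PV = FV / (1 + r)^t = $51,288.25


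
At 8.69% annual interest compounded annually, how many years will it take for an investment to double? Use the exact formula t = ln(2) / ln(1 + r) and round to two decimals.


Doubling condition: (1 + r)^t = 2
Take ln of both sides: t × ln(1 + r) = ln(2)
t = ln(2) / ln(1 + r)
t = 0.693147 / 0.083330
t = 8.32

t = ln(2) / ln(1 + r) = 8.32 years


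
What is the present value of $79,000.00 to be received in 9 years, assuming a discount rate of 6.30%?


Present value formula: PV = FV / (1 + r)^t
PV = $79,000.00 / (1 + 0.063)^9
PV = $79,000.00 / 1.7330033
PV = $45,585.60

PV = FV / (1 + r)^t = $45,585.60


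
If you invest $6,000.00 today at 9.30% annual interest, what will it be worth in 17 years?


Future value formula: FV = PV × (1 + r)^t
FV = $6,000.00 × (1 + 0.093)^17
FV = $6,000.00 × 4.5346394
FV = $27,207.84

FV = PV × (1 + r)^t = $27,207.84


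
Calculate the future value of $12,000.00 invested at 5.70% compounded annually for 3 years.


Compound interest formula: A = P(1 + r/n)^(nt)
A = $12,000.00 × (1 + 0.057/1)^(1 × 3)
Growth factor: (1 + 0.057/1)^3 = 1.1809322
A = $12,000.00 × 1.1809322
A = $14,171.19

A = P(1 + r/n)^(nt) = $14,171.19


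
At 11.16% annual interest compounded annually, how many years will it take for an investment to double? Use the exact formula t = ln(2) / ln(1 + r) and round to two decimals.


Doubling condition: (1 + r)^t = 2
Take ln of both sides: t × ln(1 + r) = ln(2)
t = ln(2) / ln(1 + r)
t = 0.693147 / 0.105800
t = 6.55

t = ln(2) / ln(1 + r) = 6.55 years


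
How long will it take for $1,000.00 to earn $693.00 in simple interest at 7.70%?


Rearrange the simple interest formula for t:
I = P × r × t  ⇒  t = I / (P × r)
t = $693.00 / ($1,000.00 × 0.077)
t = 9

t = I/(P×r) = 9 years


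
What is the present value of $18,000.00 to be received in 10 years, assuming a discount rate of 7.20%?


Present value formula: PV = FV / (1 + r)^t
PV = $18,000.00 / (1 + 0.072)^10
PV = $18,000.00 / 2.004231
PV = $8,981.00

PV = FV / (1 + r)^t = $8,981.00


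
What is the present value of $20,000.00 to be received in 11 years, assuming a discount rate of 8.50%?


Present value formula: PV = FV / (1 + r)^t
PV = $20,000.00 / (1 + 0.085)^11
PV = $20,000.00 / 2.453167
PV = $8,152.73

PV = FV / (1 + r)^t = $8,152.73


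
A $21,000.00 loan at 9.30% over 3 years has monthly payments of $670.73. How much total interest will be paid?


Total paid over the life of the loan = PMT × n.
Total paid = $670.73 × 36 = $24,146.28
Total interest = total paid − principal = $24,146.28 − $21,000.00 = $3,146.28

Total interest = (PMT × n) - PV = $3,146.28


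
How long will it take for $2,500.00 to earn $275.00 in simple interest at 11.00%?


Rearrange the simple interest formula for t:
I = P × r × t  ⇒  t = I / (P × r)
t = $275.00 / ($2,500.00 × 0.11)
t = 1

t = I/(P×r) = 1 year


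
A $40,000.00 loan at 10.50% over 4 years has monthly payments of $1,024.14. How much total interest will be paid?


Total paid over the life of the loan = PMT × n.
Total paid = $1,024.14 × 48 = $49,158.72
Total interest = total paid − principal = $49,158.72 − $40,000.00 = $9,158.72

Total interest = (PMT × n) - PV = $9,158.72


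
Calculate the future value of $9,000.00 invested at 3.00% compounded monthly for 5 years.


Compound interest formula: A = P(1 + r/n)^(nt)
A = $9,000.00 × (1 + 0.03/12)^(12 × 5)
Growth factor: (1 + 0.03/12)^60 = 1.161617
A = $9,000.00 × 1.161617
A = $10,454.55

A = P(1 + r/n)^(nt) = $10,454.55


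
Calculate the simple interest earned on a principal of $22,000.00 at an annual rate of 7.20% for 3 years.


Simple interest formula: I = P × r × t
I = $22,000.00 × 0.072 × 3
I = $4,752.00

I = P × r × t = $4,752.00


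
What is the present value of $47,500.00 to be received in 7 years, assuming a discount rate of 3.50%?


Present value formula: PV = FV / (1 + r)^t
PV = $47,500.00 / (1 + 0.035)^7
PV = $47,500.00 / 1.2722793
PV = $37,334.57

PV = FV / (1 + r)^t = $37,334.57


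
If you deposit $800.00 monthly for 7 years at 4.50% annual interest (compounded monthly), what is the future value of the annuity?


Future value of an ordinary annuity: FV = PMT × ((1 + r)^n − 1) / r
Monthly rate r = 0.045/12 = 0.00375, n = 84
FV = $800.00 × ((1 + 0.045/12)^84 − 1) / (0.045/12)
FV = $800.00 × 98.520602
FV = $78,816.48

FV = PMT × ((1+r)^n - 1)/r = $78,816.48


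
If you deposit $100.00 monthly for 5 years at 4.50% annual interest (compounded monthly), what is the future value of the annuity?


Future value of an ordinary annuity: FV = PMT × ((1 + r)^n − 1) / r
Monthly rate r = 0.045/12 = 0.00375, n = 60
FV = $100.00 × ((1 + 0.045/12)^60 − 1) / (0.045/12)
FV = $100.00 × 67.145552
FV = $6,714.56

FV = PMT × ((1+r)^n - 1)/r = $6,714.56


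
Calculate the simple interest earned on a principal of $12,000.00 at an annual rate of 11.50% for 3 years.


Simple interest formula: I = P × r × t
I = $12,000.00 × 0.115 × 3
I = $4,140.00

I = P × r × t = $4,140.00


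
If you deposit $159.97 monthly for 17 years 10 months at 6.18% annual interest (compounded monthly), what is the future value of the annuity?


Future value of an ordinary annuity: FV = PMT × ((1 + r)^n − 1) / r
Monthly rate r = 0.0618/12 = 0.00515, n = 214
FV = $159.97 × ((1 + 0.0618/12)^214 − 1) / (0.0618/12)
FV = $159.97 × 388.733822
FV = $62,185.75

FV = PMT × ((1+r)^n - 1)/r = $62,185.75


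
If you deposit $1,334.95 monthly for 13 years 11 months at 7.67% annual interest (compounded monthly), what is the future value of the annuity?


Future value of an ordinary annuity: FV = PMT × ((1 + r)^n − 1) / r
Monthly rate r = 0.0767/12 ≈ 0.00639167, n = 167
FV = $1,334.95 × ((1 + 0.0767/12)^167 − 1) / (0.0767/12)
FV = $1,334.95 × 296.944934
FV = $396,406.64

FV = PMT × ((1+r)^n - 1)/r = $396,406.64


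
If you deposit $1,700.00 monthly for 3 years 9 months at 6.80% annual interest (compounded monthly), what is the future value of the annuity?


Future value of an ordinary annuity: FV = PMT × ((1 + r)^n − 1) / r
Monthly rate r = 0.068/12 ≈ 0.00566667, n = 45
FV = $1,700.00 × ((1 + 0.068/12)^45 − 1) / (0.068/12)
FV = $1,700.00 × 51.094077
FV = $86,859.93

FV = PMT × ((1+r)^n - 1)/r = $86,859.93


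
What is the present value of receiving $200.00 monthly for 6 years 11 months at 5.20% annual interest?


Present value of an ordinary annuity: PV = PMT × (1 − (1 + r)^(−n)) / r
Monthly rate r = 0.052/12 ≈ 0.00433333, n = 83
PV = $200.00 × (1 − (1 + 0.052/12)^(−83)) / (0.052/12)
PV = $200.00 × 69.588131
PV = $13,917.63

PV = PMT × (1-(1+r)^(-n))/r = $13,917.63


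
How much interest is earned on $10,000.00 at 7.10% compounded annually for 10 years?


Compound interest earned = final amount − principal.
A = P(1 + r/n)^(nt) = $10,000.00 × (1 + 0.071/1)^(1 × 10) = $19,856.13
Interest = A − P = $19,856.13 − $10,000.00 = $9,856.13

Interest = A - P = $9,856.13


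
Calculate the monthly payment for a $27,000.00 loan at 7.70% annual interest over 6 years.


Loan payment formula: PMT = PV × r / (1 − (1 + r)^(−n))
Monthly rate r = 0.077/12 ≈ 0.00641667, n = 72 months
Denominator: 1 − (1 + 0.077/12)^(−72) = 0.369047
PMT = $27,000.00 × (0.077/12) / 0.369047
PMT = $469.45 per month

PMT = PV × r / (1-(1+r)^(-n)) = $469.45/month


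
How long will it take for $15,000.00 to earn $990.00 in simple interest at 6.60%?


Rearrange the simple interest formula for t:
I = P × r × t  ⇒  t = I / (P × r)
t = $990.00 / ($15,000.00 × 0.066)
t = 1

t = I/(P×r) = 1 year


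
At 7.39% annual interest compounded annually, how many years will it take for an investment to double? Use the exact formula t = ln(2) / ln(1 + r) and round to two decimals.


Doubling condition: (1 + r)^t = 2
Take ln of both sides: t × ln(1 + r) = ln(2)
t = ln(2) / ln(1 + r)
t = 0.693147 / 0.071297
t = 9.72

t = ln(2) / ln(1 + r) = 9.72 years


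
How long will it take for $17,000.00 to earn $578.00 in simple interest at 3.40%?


Rearrange the simple interest formula for t:
I = P × r × t  ⇒  t = I / (P × r)
t = $578.00 / ($17,000.00 × 0.034)
t = 1

t = I/(P×r) = 1 year


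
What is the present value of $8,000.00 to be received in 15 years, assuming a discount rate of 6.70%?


Present value formula: PV = FV / (1 + r)^t
PV = $8,000.00 / (1 + 0.067)^15
PV = $8,000.00 / 2.645247
PV = $3,024.29

PV = FV / (1 + r)^t = $3,024.29


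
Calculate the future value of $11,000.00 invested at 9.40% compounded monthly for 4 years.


Compound interest formula: A = P(1 + r/n)^(nt)
A = $11,000.00 × (1 + 0.094/12)^(12 × 4)
Growth factor: (1 + 0.094/12)^48 = 1.45431497
A = $11,000.00 × 1.45431497
A = $15,997.46

A = P(1 + r/n)^(nt) = $15,997.46


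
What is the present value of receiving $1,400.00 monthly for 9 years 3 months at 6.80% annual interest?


Present value of an ordinary annuity: PV = PMT × (1 − (1 + r)^(−n)) / r
Monthly rate r = 0.068/12 ≈ 0.00566667, n = 111
PV = $1,400.00 × (1 − (1 + 0.068/12)^(−111)) / (0.068/12)
PV = $1,400.00 × 82.222581
PV = $115,111.61

PV = PMT × (1-(1+r)^(-n))/r = $115,111.61


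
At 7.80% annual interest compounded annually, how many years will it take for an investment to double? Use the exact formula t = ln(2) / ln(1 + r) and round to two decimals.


Doubling condition: (1 + r)^t = 2
Take ln of both sides: t × ln(1 + r) = ln(2)
t = ln(2) / ln(1 + r)
t = 0.693147 / 0.075107
t = 9.23

t = ln(2) / ln(1 + r) = 9.23 years


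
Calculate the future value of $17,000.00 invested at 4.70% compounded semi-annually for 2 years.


Compound interest formula: A = P(1 + r/n)^(nt)
A = $17,000.00 × (1 + 0.047/2)^(2 × 2)
Growth factor: (1 + 0.047/2)^4 = 1.097366
A = $17,000.00 × 1.097366
A = $18,655.22

A = P(1 + r/n)^(nt) = $18,655.22


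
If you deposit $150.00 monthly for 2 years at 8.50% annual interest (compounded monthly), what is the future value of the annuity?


Future value of an ordinary annuity: FV = PMT × ((1 + r)^n − 1) / r
Monthly rate r = 0.085/12 ≈ 0.00708333, n = 24
FV = $150.00 × ((1 + 0.085/12)^24 − 1) / (0.085/12)
FV = $150.00 × 26.060437
FV = $3,909.07

FV = PMT × ((1+r)^n - 1)/r = $3,909.07


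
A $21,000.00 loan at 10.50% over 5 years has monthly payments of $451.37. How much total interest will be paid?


Total paid over the life of the loan = PMT × n.
Total paid = $451.37 × 60 = $27,082.20
Total interest = total paid − principal = $27,082.20 − $21,000.00 = $6,082.20

Total interest = (PMT × n) - PV = $6,082.20


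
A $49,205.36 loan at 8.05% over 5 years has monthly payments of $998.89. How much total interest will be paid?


Total paid over the life of the loan = PMT × n.
Total paid = $998.89 × 60 = $59,933.40
Total interest = total paid − principal = $59,933.40 − $49,205.36 = $10,728.04

Total interest = (PMT × n) - PV = $10,728.04


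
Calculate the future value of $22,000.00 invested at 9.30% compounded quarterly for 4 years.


Compound interest formula: A = P(1 + r/n)^(nt)
A = $22,000.00 × (1 + 0.093/4)^(4 × 4)
Growth factor: (1 + 0.093/4)^16 = 1.44446843
A = $22,000.00 × 1.44446843
A = $31,778.31

A = P(1 + r/n)^(nt) = $31,778.31


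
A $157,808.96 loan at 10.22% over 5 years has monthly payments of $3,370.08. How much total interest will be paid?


Total paid over the life of the loan = PMT × n.
Total paid = $3,370.08 × 60 = $202,204.80
Total interest = total paid − principal = $202,204.80 − $157,808.96 = $44,395.84

Total interest = (PMT × n) - PV = $44,395.84


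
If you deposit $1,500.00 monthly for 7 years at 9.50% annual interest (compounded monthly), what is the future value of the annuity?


Future value of an ordinary annuity: FV = PMT × ((1 + r)^n − 1) / r
Monthly rate r = 0.095/12 ≈ 0.00791667, n = 84
FV = $1,500.00 × ((1 + 0.095/12)^84 − 1) / (0.095/12)
FV = $1,500.00 × 118.661756
FV = $177,992.63

FV = PMT × ((1+r)^n - 1)/r = $177,992.63


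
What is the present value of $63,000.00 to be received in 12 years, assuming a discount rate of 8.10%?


Present value formula: PV = FV / (1 + r)^t
PV = $63,000.00 / (1 + 0.081)^12
PV = $63,000.00 / 2.546293
PV = $24,741.85

PV = FV / (1 + r)^t = $24,741.85


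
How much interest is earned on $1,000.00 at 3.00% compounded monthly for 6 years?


Compound interest earned = final amount − principal.
A = P(1 + r/n)^(nt) = $1,000.00 × (1 + 0.03/12)^(12 × 6) = $1,196.95
Interest = A − P = $1,196.95 − $1,000.00 = $196.95

Interest = A - P = $196.95


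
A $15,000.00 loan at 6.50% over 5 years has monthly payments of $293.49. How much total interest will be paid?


Total paid over the life of the loan = PMT × n.
Total paid = $293.49 × 60 = $17,609.40
Total interest = total paid − principal = $17,609.40 − $15,000.00 = $2,609.40

Total interest = (PMT × n) - PV = $2,609.40


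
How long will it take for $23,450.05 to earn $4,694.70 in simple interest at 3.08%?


Rearrange the simple interest formula for t:
I = P × r × t  ⇒  t = I / (P × r)
t = $4,694.70 / ($23,450.05 × 0.0308)
t = 6.5

t = I/(P×r) = 6.5 years


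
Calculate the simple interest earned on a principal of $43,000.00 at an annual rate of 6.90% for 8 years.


Simple interest formula: I = P × r × t
I = $43,000.00 × 0.069 × 8
I = $23,736.00

I = P × r × t = $23,736.00


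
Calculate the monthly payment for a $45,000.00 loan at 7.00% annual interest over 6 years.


Loan payment formula: PMT = PV × r / (1 − (1 + r)^(−n))
Monthly rate r = 0.07/12 ≈ 0.00583333, n = 72 months
Denominator: 1 − (1 + 0.07/12)^(−72) = 0.342151
PMT = $45,000.00 × (0.07/12) / 0.342151
PMT = $767.21 per month

PMT = PV × r / (1-(1+r)^(-n)) = $767.21/month


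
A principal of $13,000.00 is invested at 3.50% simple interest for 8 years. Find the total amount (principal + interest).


Total amount formula: A = P(1 + rt) = P + P·r·t
Interest: I = P × r × t = $13,000.00 × 0.035 × 8 = $3,640.00
A = P + I = $13,000.00 + $3,640.00 = $16,640.00

A = P + I = P(1 + rt) = $16,640.00


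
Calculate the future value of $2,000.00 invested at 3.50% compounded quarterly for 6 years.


Compound interest formula: A = P(1 + r/n)^(nt)
A = $2,000.00 × (1 + 0.035/4)^(4 × 6)
Growth factor: (1 + 0.035/4)^24 = 1.232552
A = $2,000.00 × 1.232552
A = $2,465.10

A = P(1 + r/n)^(nt) = $2,465.10


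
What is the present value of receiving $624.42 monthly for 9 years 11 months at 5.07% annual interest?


Present value of an ordinary annuity: PV = PMT × (1 − (1 + r)^(−n)) / r
Monthly rate r = 0.0507/12 = 0.004225, n = 119
PV = $624.42 × (1 − (1 + 0.0507/12)^(−119)) / (0.0507/12)
PV = $624.42 × 93.374953
PV = $58,305.19

PV = PMT × (1-(1+r)^(-n))/r = $58,305.19


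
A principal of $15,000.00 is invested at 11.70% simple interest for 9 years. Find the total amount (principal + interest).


Total amount formula: A = P(1 + rt) = P + P·r·t
Interest: I = P × r × t = $15,000.00 × 0.117 × 9 = $15,795.00
A = P + I = $15,000.00 + $15,795.00 = $30,795.00

A = P + I = P(1 + rt) = $30,795.00


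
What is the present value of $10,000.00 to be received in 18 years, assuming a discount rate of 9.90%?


Present value formula: PV = FV / (1 + r)^t
PV = $10,000.00 / (1 + 0.099)^18
PV = $10,000.00 / 5.469636
PV = $1,828.28

PV = FV / (1 + r)^t = $1,828.28


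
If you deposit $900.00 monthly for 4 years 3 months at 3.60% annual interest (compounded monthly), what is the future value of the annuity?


Future value of an ordinary annuity: FV = PMT × ((1 + r)^n − 1) / r
Monthly rate r = 0.036/12 = 0.003, n = 51
FV = $900.00 × ((1 + 0.036/12)^51 − 1) / (0.036/12)
FV = $900.00 × 55.019367
FV = $49,517.43

FV = PMT × ((1+r)^n - 1)/r = $49,517.43


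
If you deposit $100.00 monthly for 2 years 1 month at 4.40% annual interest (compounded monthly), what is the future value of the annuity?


Future value of an ordinary annuity: FV = PMT × ((1 + r)^n − 1) / r
Monthly rate r = 0.044/12 ≈ 0.00366667, n = 25
FV = $100.00 × ((1 + 0.044/12)^25 − 1) / (0.044/12)
FV = $100.00 × 26.131556
FV = $2,613.16

FV = PMT × ((1+r)^n - 1)/r = $2,613.16


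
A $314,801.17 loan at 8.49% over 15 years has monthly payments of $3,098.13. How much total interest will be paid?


Total paid over the life of the loan = PMT × n.
Total paid = $3,098.13 × 180 = $557,663.40
Total interest = total paid − principal = $557,663.40 − $314,801.17 = $242,862.23

Total interest = (PMT × n) - PV = $242,862.23


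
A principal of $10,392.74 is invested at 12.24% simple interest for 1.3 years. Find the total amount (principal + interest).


Total amount formula: A = P(1 + rt) = P + P·r·t
Interest: I = P × r × t = $10,392.74 × 0.1224 × 1.3 = $1,653.69
A = P + I = $10,392.74 + $1,653.69 = $12,046.43

A = P + I = P(1 + rt) = $12,046.43


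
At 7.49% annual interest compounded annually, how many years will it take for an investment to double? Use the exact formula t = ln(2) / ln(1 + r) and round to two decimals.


Doubling condition: (1 + r)^t = 2
Take ln of both sides: t × ln(1 + r) = ln(2)
t = ln(2) / ln(1 + r)
t = 0.693147 / 0.072228
t = 9.60

t = ln(2) / ln(1 + r) = 9.60 years


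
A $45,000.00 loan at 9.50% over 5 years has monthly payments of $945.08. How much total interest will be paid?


Total paid over the life of the loan = PMT × n.
Total paid = $945.08 × 60 = $56,704.80
Total interest = total paid − principal = $56,704.80 − $45,000.00 = $11,704.80

Total interest = (PMT × n) - PV = $11,704.80


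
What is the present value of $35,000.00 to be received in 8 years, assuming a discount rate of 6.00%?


Present value formula: PV = FV / (1 + r)^t
PV = $35,000.00 / (1 + 0.06)^8
PV = $35,000.00 / 1.593848
PV = $21,959.43

PV = FV / (1 + r)^t = $21,959.43


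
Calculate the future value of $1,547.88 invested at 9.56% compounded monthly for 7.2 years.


Compound interest formula: A = P(1 + r/n)^(nt)
A = $1,547.88 × (1 + 0.0956/12)^(12 × 7.2)
Growth factor: (1 + 0.0956/12)^86.4 = 1.984948
A = $1,547.88 × 1.984948
A = $3,072.46

A = P(1 + r/n)^(nt) = $3,072.46


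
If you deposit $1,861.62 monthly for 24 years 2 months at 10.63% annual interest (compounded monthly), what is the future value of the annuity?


Future value of an ordinary annuity: FV = PMT × ((1 + r)^n − 1) / r
Monthly rate r = 0.1063/12 ≈ 0.00885833, n = 290
FV = $1,861.62 × ((1 + 0.1063/12)^290 − 1) / (0.1063/12)
FV = $1,861.62 × 1343.918317
FV = $2,501,865.22

FV = PMT × ((1+r)^n - 1)/r = $2,501,865.22


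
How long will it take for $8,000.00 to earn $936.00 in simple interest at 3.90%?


Rearrange the simple interest formula for t:
I = P × r × t  ⇒  t = I / (P × r)
t = $936.00 / ($8,000.00 × 0.039)
t = 3

t = I/(P×r) = 3 years


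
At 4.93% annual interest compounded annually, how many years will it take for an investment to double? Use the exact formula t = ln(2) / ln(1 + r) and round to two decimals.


Doubling condition: (1 + r)^t = 2
Take ln of both sides: t × ln(1 + r) = ln(2)
t = ln(2) / ln(1 + r)
t = 0.693147 / 0.048123
t = 14.40

t = ln(2) / ln(1 + r) = 14.40 years


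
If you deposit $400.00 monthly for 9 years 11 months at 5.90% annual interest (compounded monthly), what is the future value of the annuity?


Future value of an ordinary annuity: FV = PMT × ((1 + r)^n − 1) / r
Monthly rate r = 0.059/12 ≈ 0.00491667, n = 119
FV = $400.00 × ((1 + 0.059/12)^119 − 1) / (0.059/12)
FV = $400.00 × 161.200443
FV = $64,480.18

FV = PMT × ((1+r)^n - 1)/r = $64,480.18


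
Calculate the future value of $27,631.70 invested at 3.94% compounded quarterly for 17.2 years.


Compound interest formula: A = P(1 + r/n)^(nt)
A = $27,631.70 × (1 + 0.0394/4)^(4 × 17.2)
Growth factor: (1 + 0.0394/4)^68.8 = 1.9627846
A = $27,631.70 × 1.9627846
A = $54,235.08

A = P(1 + r/n)^(nt) = $54,235.08


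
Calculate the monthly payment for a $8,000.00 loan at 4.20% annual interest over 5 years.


Loan payment formula: PMT = PV × r / (1 − (1 + r)^(−n))
Monthly rate r = 0.042/12 = 0.0035, n = 60 months
Denominator: 1 − (1 + 0.042/12)^(−60) = 0.1891185
PMT = $8,000.00 × (0.042/12) / 0.1891185
PMT = $148.06 per month

PMT = PV × r / (1-(1+r)^(-n)) = $148.06/month


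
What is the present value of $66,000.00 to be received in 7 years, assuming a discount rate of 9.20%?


Present value formula: PV = FV / (1 + r)^t
PV = $66,000.00 / (1 + 0.092)^7
PV = $66,000.00 / 1.851648
PV = $35,643.92

PV = FV / (1 + r)^t = $35,643.92


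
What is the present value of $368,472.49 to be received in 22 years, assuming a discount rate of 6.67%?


Present value formula: PV = FV / (1 + r)^t
PV = $368,472.49 / (1 + 0.0667)^22
PV = $368,472.49 / 4.1393342
PV = $89,017.33

PV = FV / (1 + r)^t = $89,017.33


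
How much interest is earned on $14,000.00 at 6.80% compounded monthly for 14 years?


Compound interest earned = final amount − principal.
A = P(1 + r/n)^(nt) = $14,000.00 × (1 + 0.068/12)^(12 × 14) = $36,175.07
Interest = A − P = $36,175.07 − $14,000.00 = $22,175.07

Interest = A - P = $22,175.07
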